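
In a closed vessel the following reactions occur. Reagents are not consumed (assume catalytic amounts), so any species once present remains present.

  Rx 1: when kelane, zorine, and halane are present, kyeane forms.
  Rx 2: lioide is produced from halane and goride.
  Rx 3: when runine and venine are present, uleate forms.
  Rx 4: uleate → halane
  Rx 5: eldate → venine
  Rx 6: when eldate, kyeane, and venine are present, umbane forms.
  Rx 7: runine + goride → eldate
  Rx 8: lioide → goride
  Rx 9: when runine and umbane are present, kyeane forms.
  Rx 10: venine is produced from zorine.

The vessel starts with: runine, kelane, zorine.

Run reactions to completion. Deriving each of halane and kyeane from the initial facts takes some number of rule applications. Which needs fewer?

halane

halane: zorine present → venine forms (Rx 10). runine and venine present → uleate forms (Rx 3). uleate present → halane forms (Rx 4). [3 rule applications]
kyeane: zorine present → venine forms (Rx 10). runine and venine present → uleate forms (Rx 3). uleate present → halane forms (Rx 4). kelane, zorine, and halane present → kyeane forms (Rx 1). [4 rule applications]
halane needs fewer.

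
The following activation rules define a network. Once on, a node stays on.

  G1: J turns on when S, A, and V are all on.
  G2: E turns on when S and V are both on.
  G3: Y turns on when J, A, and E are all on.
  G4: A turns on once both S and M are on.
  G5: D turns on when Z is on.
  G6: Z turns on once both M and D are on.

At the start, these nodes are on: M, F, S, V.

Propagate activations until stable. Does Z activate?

No

Z would need M and D (G6), but D never turns on.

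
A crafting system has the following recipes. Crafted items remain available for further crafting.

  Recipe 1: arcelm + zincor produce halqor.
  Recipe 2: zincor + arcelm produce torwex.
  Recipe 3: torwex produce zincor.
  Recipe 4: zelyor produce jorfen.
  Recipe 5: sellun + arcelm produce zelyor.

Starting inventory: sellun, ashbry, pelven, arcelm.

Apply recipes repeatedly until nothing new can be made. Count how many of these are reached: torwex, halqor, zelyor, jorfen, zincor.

Using Recipe 5, sellun and arcelm make zelyor.
zelyor → jorfen (Recipe 4).
torwex would need zincor and arcelm (Recipe 2), but zincor is never obtained.
halqor would need arcelm and zincor (Recipe 1), but zincor is never obtained.
zelyor: reached.
jorfen: reached.
zincor would need torwex (Recipe 3), but torwex is never obtained.
Reached: zelyor and jorfen — 2 of the 5.

2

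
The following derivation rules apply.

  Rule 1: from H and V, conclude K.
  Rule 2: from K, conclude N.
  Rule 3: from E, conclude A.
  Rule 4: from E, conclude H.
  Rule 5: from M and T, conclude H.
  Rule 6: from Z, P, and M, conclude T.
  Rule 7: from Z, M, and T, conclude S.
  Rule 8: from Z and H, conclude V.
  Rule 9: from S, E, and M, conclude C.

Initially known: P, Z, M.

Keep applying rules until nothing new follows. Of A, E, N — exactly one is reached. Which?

From Z, P, and M, Rule 6 gives T.
M and T hold, so H follows (Rule 5).
Z and H hold, so V follows (Rule 8).
From H and V, Rule 1 gives K.
From K, Rule 2 gives N.
A would need E (Rule 3), but E is never established. No rule produces E, and it is not given.

N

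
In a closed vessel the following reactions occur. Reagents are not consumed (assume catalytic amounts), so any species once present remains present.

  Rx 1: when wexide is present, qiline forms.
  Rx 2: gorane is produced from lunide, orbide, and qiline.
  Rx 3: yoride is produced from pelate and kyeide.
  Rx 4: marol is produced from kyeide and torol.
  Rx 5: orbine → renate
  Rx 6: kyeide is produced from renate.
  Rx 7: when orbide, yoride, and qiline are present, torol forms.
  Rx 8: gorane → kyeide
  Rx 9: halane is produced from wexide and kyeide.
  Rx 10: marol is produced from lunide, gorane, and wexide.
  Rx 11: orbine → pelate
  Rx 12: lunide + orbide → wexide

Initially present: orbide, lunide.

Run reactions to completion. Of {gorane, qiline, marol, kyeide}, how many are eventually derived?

lunide and orbide present → wexide forms (Rx 12).
wexide present → qiline forms (Rx 1).
lunide, orbide, and qiline present → gorane forms (Rx 2).
lunide, gorane, and wexide present → marol forms (Rx 10).
gorane present → kyeide forms (Rx 8).
gorane: reached.
qiline: reached.
marol: reached.
kyeide: reached.
All 4 are reached.

4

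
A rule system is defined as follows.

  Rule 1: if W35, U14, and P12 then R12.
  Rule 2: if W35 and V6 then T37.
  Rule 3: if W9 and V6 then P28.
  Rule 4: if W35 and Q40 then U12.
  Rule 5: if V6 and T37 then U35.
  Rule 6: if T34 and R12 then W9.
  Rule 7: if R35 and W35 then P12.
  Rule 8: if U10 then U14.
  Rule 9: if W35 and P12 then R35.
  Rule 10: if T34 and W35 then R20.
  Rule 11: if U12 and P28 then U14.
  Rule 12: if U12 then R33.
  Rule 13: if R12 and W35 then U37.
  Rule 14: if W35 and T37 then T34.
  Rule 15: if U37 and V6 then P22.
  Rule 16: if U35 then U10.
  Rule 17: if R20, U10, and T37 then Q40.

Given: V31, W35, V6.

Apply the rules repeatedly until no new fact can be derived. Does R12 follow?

No

R12 would need W35, U14, and P12 (Rule 1), but P12 is never established.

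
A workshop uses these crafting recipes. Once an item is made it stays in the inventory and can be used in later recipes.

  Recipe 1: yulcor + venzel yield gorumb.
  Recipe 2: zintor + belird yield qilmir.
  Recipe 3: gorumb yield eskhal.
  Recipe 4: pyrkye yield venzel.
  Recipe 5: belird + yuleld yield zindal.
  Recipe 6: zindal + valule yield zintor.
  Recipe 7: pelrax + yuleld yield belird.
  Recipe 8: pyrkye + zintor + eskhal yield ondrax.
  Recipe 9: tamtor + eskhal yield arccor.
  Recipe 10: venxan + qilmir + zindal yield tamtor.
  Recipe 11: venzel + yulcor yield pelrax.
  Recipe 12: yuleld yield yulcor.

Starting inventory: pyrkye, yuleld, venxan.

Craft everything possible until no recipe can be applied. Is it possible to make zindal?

Yes

Using Recipe 12, yuleld makes yulcor.
pyrkye → venzel (Recipe 4).
Using Recipe 11, venzel and yulcor make pelrax.
pelrax + yuleld → belird (Recipe 7).
belird + yuleld → zindal (Recipe 5).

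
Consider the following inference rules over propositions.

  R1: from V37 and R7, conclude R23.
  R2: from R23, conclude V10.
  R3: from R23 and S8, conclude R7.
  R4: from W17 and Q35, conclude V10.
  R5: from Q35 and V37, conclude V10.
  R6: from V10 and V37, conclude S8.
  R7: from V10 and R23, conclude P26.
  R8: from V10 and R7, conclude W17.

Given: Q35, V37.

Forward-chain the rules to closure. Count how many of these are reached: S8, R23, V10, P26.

Q35 and V37 hold, so V10 follows (R5).
V10 and V37 hold, so S8 follows (R6).
S8: reached.
R23 would need V37 and R7 (R1), but R7 is never established.
V10: reached.
P26 would need V10 and R23 (R7), but R23 is never established.
Reached: S8 and V10 — 2 of the 4.

2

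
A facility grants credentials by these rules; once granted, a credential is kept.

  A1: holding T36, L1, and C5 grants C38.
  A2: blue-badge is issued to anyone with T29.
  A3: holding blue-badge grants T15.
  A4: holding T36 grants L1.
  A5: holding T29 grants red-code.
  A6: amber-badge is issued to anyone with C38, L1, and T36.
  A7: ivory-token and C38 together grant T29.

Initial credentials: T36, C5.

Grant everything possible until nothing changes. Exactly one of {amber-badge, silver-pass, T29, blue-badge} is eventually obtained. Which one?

amber-badge

Holding T36 grants L1 (A4).
Holding T36, L1, and C5 grants C38 (A1).
Holding C38, L1, and T36 grants amber-badge (A6).
T29 would need ivory-token and C38 (A7), but ivory-token is never granted. No rule produces silver-pass, and it is not given. blue-badge would need T29 (A2), but T29 is never granted.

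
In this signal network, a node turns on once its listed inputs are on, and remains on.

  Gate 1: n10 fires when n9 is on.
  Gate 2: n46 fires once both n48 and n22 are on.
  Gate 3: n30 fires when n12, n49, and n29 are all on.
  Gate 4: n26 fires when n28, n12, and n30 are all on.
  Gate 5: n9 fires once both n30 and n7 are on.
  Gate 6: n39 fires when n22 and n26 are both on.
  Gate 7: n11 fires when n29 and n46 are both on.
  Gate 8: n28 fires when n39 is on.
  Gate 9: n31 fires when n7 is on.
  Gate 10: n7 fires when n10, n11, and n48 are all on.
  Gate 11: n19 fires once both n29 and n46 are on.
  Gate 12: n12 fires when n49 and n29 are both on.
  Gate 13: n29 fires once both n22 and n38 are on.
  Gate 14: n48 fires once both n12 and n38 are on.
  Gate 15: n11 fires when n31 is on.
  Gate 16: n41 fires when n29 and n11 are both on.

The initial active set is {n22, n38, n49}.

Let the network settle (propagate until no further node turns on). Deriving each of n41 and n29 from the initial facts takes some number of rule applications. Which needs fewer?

n29: n22 and n38 are on, so n29 fires (Gate 13). [1 rule application]
n41: Gate 13: n22 and n38 on → n29 on. n49 and n29 are on, so n12 fires (Gate 12). n12 and n38 are on, so n48 fires (Gate 14). n48 and n22 are on, so n46 fires (Gate 2). Gate 7: n29 and n46 on → n11 on. Gate 16: n29 and n11 on → n41 on. [6 rule applications]
n29 needs fewer.

n29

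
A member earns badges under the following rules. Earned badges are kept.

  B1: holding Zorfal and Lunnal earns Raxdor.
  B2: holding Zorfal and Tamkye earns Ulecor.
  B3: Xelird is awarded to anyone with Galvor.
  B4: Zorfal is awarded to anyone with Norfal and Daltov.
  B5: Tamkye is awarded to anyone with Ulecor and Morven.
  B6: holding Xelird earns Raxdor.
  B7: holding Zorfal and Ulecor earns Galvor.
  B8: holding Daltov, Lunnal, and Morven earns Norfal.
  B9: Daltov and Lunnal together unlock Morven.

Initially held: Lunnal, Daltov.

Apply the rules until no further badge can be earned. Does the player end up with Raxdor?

With Daltov and Lunnal, Morven is earned (B9).
With Daltov, Lunnal, and Morven, Norfal is earned (B8).
With Norfal and Daltov, Zorfal is earned (B4).
With Zorfal and Lunnal, Raxdor is earned (B1).

Yes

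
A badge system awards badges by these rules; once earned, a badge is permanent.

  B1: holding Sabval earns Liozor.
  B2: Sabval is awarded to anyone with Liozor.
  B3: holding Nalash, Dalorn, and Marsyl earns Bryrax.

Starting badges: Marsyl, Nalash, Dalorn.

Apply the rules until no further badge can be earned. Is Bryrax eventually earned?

With Nalash, Dalorn, and Marsyl, Bryrax is earned (B3).

Yes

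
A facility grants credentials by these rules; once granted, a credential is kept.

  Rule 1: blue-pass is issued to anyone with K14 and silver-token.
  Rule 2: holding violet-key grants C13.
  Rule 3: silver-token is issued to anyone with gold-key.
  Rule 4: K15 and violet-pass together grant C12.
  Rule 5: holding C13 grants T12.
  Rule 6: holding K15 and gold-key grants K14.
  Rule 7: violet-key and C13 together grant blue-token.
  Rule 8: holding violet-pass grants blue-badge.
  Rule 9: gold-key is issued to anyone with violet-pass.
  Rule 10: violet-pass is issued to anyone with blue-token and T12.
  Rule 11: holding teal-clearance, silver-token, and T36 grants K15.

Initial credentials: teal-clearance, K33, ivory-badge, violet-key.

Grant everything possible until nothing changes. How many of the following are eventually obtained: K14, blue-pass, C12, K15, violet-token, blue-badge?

1

Holding violet-key grants C13 (Rule 2).
Holding violet-key and C13 grants blue-token (Rule 7).
Holding C13 grants T12 (Rule 5).
Holding blue-token and T12 grants violet-pass (Rule 10).
Holding violet-pass grants blue-badge (Rule 8).
K14 would need K15 and gold-key (Rule 6), but K15 is never granted.
blue-pass would need K14 and silver-token (Rule 1), but K14 is never granted.
C12 would need K15 and violet-pass (Rule 4), but K15 is never granted.
K15 would need teal-clearance, silver-token, and T36 (Rule 11), but T36 is never granted.
No rule produces violet-token, and it is not given.
blue-badge: reached.
Reached: blue-badge — 1 of the 6.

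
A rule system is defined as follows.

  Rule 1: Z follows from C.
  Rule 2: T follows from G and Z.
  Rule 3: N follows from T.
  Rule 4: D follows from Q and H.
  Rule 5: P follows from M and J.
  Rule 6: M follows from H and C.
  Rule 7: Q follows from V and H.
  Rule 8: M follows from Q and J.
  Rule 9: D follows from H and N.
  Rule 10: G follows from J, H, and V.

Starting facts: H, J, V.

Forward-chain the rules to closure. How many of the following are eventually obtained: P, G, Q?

From J, H, and V, Rule 10 gives G.
V and H hold, so Q follows (Rule 7).
Q and J hold, so M follows (Rule 8).
M and J hold, so P follows (Rule 5).
P: reached.
G: reached.
Q: reached.
All 3 are reached.

3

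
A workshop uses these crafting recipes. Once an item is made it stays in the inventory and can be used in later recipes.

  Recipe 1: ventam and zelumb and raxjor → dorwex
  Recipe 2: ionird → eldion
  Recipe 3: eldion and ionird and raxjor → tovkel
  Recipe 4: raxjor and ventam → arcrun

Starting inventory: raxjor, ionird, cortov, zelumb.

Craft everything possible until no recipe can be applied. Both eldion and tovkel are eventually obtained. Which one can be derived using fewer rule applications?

eldion

eldion: ionird → eldion (Recipe 2). [1 rule application]
tovkel: ionird → eldion (Recipe 2). eldion and ionird and raxjor → tovkel (Recipe 3). [2 rule applications]
eldion needs fewer.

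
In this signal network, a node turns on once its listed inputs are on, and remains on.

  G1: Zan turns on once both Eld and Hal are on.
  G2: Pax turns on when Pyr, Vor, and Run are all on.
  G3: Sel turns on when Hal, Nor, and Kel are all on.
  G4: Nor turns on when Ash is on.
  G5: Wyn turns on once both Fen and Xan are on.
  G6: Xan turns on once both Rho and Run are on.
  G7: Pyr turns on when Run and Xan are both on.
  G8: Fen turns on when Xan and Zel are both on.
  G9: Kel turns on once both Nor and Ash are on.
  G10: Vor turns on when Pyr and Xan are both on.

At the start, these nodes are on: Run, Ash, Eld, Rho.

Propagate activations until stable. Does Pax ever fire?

G6: Rho and Run on → Xan on.
Run and Xan are on, so Pyr turns on (G7).
G10: Pyr and Xan on → Vor on.
Pyr, Vor, and Run are on, so Pax turns on (G2).

Yes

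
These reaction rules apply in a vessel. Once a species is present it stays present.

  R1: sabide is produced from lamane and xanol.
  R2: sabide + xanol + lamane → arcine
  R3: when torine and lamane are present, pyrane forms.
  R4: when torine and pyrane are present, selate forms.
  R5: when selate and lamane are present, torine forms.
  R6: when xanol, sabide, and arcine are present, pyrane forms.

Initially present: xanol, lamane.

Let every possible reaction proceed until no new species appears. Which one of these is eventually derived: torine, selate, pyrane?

pyrane

lamane and xanol present → sabide forms (R1).
sabide, xanol, and lamane present → arcine forms (R2).
xanol, sabide, and arcine present → pyrane forms (R6).
torine would need selate and lamane (R5), but selate never forms. selate would need torine and pyrane (R4), but torine never forms.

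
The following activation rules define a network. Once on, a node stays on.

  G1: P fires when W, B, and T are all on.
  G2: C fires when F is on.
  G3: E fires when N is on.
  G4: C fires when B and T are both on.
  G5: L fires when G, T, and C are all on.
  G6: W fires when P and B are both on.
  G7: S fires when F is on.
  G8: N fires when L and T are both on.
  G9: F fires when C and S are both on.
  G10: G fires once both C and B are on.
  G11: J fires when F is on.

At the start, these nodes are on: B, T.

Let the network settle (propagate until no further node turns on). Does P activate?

P would need W, B, and T (G1), but W never turns on.

No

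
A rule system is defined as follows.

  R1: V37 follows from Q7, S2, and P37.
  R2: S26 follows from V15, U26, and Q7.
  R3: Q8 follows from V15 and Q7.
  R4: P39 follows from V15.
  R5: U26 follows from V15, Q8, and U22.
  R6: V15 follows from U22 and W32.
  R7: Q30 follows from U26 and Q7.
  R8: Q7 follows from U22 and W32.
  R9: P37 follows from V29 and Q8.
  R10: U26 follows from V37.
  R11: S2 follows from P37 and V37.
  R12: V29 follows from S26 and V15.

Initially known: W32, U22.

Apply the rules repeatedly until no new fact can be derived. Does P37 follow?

From U22 and W32, R6 gives V15.
From U22 and W32, R8 gives Q7.
V15 and Q7 hold, so Q8 follows (R3).
From V15, Q8, and U22, R5 gives U26.
V15, U26, and Q7 hold, so S26 follows (R2).
S26 and V15 hold, so V29 follows (R12).
V29 and Q8 hold, so P37 follows (R9).

Yes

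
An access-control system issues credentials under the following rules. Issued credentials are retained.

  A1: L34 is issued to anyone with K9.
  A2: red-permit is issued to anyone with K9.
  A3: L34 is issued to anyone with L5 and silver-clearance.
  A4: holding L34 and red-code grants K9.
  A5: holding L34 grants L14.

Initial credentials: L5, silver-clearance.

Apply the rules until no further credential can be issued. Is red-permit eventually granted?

red-permit would need K9 (A2), but K9 is never granted.

No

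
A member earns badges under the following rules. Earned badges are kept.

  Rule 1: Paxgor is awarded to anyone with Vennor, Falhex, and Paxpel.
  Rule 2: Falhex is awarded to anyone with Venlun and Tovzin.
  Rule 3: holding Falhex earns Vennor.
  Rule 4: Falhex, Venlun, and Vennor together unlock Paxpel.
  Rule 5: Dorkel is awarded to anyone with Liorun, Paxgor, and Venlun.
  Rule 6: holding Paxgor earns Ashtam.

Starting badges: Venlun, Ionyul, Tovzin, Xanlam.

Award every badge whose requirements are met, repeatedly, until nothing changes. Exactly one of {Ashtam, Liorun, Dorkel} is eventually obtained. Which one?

Ashtam

With Venlun and Tovzin, Falhex is earned (Rule 2).
With Falhex, Vennor is earned (Rule 3).
With Falhex, Venlun, and Vennor, Paxpel is earned (Rule 4).
With Vennor, Falhex, and Paxpel, Paxgor is earned (Rule 1).
With Paxgor, Ashtam is earned (Rule 6).
No rule produces Liorun, and it is not given. Dorkel would need Liorun, Paxgor, and Venlun (Rule 5), but Liorun is never earned.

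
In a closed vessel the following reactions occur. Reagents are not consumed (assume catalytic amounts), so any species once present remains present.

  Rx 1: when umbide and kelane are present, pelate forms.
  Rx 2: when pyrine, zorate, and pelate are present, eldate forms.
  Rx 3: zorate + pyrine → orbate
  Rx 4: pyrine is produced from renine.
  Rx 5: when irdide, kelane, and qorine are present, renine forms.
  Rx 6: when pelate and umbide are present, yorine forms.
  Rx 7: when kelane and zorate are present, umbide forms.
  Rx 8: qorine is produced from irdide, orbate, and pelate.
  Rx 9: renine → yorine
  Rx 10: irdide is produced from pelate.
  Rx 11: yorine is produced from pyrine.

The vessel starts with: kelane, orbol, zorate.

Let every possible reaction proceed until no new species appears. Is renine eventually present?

renine would need irdide, kelane, and qorine (Rx 5), but qorine never forms.

No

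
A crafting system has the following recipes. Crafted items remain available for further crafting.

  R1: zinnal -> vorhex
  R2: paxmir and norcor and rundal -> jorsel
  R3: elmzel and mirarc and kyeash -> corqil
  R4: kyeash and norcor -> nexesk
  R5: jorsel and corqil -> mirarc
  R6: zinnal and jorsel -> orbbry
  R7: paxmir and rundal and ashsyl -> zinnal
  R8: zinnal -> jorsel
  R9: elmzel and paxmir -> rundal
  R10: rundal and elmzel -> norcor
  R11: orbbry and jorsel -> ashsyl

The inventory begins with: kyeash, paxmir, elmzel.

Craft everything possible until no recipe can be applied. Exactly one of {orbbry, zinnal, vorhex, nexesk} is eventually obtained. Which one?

elmzel and paxmir -> rundal (R9).
rundal and elmzel -> norcor (R10).
Using R4, kyeash and norcor make nexesk.
vorhex would need zinnal (R1), but zinnal is never obtained. zinnal would need paxmir, rundal, and ashsyl (R7), but ashsyl is never obtained. orbbry would need zinnal and jorsel (R6), but zinnal is never obtained.

nexesk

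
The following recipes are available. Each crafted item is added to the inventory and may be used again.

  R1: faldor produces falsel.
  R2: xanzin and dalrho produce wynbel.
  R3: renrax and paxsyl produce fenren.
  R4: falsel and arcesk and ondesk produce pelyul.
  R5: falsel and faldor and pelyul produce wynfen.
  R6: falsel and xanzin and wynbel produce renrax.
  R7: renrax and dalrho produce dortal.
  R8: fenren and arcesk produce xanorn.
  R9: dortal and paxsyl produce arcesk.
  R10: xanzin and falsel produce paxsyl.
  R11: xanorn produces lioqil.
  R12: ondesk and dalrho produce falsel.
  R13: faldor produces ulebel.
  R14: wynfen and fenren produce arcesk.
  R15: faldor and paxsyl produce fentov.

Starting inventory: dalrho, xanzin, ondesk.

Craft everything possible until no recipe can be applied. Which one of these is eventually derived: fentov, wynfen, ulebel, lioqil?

Using R12, ondesk and dalrho make falsel.
xanzin and dalrho → wynbel (R2).
Using R6, falsel, xanzin, and wynbel make renrax.
Using R10, xanzin and falsel make paxsyl.
Using R3, renrax and paxsyl make fenren.
renrax and dalrho → dortal (R7).
dortal and paxsyl → arcesk (R9).
fenren and arcesk → xanorn (R8).
Using R11, xanorn makes lioqil.
fentov would need faldor and paxsyl (R15), but faldor is never obtained. ulebel would need faldor (R13), but faldor is never obtained. wynfen would need falsel, faldor, and pelyul (R5), but faldor is never obtained.

lioqil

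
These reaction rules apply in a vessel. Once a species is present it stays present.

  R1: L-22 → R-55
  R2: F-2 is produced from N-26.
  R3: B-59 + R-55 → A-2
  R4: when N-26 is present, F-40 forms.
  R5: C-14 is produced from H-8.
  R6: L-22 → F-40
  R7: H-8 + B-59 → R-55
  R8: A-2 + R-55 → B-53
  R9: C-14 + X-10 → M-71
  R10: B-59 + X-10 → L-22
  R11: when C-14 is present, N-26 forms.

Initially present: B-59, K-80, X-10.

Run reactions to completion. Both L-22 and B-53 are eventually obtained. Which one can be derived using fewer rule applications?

L-22: B-59 and X-10 present → L-22 forms (R10). [1 rule application]
B-53: B-59 and X-10 present → L-22 forms (R10). L-22 present → R-55 forms (R1). B-59 and R-55 present → A-2 forms (R3). A-2 and R-55 present → B-53 forms (R8). [4 rule applications]
L-22 needs fewer.

L-22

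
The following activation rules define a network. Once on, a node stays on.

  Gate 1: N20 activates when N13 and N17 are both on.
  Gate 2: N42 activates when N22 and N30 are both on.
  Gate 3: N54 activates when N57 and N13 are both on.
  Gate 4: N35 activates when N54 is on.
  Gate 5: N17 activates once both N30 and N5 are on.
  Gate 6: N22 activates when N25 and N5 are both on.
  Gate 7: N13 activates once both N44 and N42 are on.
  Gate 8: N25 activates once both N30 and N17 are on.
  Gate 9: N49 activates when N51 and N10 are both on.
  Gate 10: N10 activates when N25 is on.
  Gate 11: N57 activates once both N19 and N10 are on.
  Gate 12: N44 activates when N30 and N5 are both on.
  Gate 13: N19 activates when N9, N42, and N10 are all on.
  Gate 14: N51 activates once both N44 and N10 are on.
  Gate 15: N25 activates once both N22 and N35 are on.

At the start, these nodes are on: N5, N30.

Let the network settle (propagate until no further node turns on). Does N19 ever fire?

N19 would need N9, N42, and N10 (Gate 13), but N9 never turns on.

No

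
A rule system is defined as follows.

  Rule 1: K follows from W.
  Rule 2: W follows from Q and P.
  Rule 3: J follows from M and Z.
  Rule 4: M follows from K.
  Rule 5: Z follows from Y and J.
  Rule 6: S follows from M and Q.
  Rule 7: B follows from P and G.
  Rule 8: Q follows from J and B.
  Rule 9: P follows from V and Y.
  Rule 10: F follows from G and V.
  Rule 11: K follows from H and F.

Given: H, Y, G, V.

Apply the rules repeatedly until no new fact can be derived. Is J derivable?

J would need M and Z (Rule 3), but Z is never established.

No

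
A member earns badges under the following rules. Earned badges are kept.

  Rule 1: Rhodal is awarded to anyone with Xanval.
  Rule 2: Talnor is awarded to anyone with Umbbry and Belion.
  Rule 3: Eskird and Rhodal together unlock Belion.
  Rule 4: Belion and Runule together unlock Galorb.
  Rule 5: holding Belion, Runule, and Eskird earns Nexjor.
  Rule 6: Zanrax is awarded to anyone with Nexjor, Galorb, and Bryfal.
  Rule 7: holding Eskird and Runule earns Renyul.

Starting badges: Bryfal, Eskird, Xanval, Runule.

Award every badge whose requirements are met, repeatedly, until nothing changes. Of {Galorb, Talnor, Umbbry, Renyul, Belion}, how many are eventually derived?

With Xanval, Rhodal is earned (Rule 1).
With Eskird and Runule, Renyul is earned (Rule 7).
With Eskird and Rhodal, Belion is earned (Rule 3).
With Belion and Runule, Galorb is earned (Rule 4).
Galorb: reached.
Talnor would need Umbbry and Belion (Rule 2), but Umbbry is never earned.
No rule produces Umbbry, and it is not given.
Renyul: reached.
Belion: reached.
Reached: Galorb, Renyul, and Belion — 3 of the 5.

3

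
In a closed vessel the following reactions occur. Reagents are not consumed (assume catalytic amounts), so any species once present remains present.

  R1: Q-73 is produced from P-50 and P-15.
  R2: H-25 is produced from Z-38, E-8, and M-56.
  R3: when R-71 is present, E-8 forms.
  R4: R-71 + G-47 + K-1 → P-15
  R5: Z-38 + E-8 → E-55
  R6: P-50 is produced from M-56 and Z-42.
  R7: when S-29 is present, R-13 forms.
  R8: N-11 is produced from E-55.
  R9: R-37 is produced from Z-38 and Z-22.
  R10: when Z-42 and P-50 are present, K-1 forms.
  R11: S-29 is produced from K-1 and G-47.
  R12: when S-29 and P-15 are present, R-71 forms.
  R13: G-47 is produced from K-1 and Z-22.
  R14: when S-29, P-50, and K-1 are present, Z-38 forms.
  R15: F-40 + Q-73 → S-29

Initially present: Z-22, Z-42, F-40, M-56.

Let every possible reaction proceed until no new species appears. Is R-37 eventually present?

M-56 and Z-42 present → P-50 forms (R6).
Z-42 and P-50 present → K-1 forms (R10).
K-1 and Z-22 present → G-47 forms (R13).
K-1 and G-47 present → S-29 forms (R11).
S-29, P-50, and K-1 present → Z-38 forms (R14).
Z-38 and Z-22 present → R-37 forms (R9).

Yes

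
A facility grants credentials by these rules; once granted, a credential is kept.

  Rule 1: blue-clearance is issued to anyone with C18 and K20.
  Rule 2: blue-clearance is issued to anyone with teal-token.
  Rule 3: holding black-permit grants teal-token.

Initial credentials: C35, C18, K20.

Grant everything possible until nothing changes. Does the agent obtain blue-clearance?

Yes

Holding C18 and K20 grants blue-clearance (Rule 1).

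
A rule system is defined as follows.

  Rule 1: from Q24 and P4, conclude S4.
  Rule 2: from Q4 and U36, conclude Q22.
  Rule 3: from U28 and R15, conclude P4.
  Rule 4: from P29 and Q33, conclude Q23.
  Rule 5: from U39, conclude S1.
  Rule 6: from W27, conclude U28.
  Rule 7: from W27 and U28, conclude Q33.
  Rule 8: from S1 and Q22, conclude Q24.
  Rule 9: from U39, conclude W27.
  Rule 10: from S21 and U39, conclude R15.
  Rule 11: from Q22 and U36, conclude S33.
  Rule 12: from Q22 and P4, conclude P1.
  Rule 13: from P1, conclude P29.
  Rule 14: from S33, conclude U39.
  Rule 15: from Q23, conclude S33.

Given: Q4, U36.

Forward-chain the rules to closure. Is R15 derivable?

No

R15 would need S21 and U39 (Rule 10), but S21 is never established.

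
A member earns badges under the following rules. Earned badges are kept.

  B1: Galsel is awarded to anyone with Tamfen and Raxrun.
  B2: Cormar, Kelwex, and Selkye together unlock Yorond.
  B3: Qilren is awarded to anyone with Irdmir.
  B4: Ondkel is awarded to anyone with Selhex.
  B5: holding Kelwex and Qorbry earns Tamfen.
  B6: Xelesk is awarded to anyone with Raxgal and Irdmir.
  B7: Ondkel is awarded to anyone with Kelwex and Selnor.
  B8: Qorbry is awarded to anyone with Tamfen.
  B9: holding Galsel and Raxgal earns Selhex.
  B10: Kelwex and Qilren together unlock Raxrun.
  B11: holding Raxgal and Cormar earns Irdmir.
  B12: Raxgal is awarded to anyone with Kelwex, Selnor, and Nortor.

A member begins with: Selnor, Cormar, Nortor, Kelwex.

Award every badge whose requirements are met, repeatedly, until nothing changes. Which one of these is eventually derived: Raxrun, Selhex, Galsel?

Raxrun

With Kelwex, Selnor, and Nortor, Raxgal is earned (B12).
With Raxgal and Cormar, Irdmir is earned (B11).
With Irdmir, Qilren is earned (B3).
With Kelwex and Qilren, Raxrun is earned (B10).
Galsel would need Tamfen and Raxrun (B1), but Tamfen is never earned. Selhex would need Galsel and Raxgal (B9), but Galsel is never earned.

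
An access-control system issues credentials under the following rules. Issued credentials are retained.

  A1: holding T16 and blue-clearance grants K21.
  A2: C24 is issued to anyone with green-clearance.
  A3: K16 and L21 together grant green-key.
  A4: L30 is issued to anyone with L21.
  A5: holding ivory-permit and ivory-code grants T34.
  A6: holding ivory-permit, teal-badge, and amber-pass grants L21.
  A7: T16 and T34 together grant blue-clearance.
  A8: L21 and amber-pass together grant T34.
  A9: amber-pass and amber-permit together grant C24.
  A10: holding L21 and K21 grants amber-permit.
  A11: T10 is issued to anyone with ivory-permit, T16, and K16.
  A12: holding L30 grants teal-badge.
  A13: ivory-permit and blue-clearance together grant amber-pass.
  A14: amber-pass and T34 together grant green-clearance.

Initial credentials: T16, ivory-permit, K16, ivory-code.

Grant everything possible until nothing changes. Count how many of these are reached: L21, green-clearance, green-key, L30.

Holding ivory-permit and ivory-code grants T34 (A5).
Holding T16 and T34 grants blue-clearance (A7).
Holding ivory-permit and blue-clearance grants amber-pass (A13).
Holding amber-pass and T34 grants green-clearance (A14).
L21 would need ivory-permit, teal-badge, and amber-pass (A6), but teal-badge is never granted.
green-clearance: reached.
green-key would need K16 and L21 (A3), but L21 is never granted.
L30 would need L21 (A4), but L21 is never granted.
Reached: green-clearance — 1 of the 4.

1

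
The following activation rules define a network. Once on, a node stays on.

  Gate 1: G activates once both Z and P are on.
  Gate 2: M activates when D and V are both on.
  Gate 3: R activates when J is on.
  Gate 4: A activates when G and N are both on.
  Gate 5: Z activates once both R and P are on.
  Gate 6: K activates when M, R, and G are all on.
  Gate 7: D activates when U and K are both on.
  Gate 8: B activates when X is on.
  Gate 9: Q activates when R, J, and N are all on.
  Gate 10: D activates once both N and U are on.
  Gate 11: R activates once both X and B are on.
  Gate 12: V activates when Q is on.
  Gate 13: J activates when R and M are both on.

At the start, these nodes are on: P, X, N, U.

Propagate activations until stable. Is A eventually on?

Yes

Gate 8: X on → B on.
Gate 11: X and B on → R on.
Gate 5: R and P on → Z on.
Gate 1: Z and P on → G on.
Gate 4: G and N on → A on.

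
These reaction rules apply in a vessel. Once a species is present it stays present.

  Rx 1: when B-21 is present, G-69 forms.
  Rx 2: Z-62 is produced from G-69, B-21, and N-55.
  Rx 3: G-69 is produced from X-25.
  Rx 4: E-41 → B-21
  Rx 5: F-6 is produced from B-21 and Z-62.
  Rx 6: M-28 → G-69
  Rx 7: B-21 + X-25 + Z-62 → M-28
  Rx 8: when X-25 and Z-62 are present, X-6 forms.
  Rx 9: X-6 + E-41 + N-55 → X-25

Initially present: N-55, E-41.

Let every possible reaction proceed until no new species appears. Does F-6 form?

E-41 present → B-21 forms (Rx 4).
B-21 present → G-69 forms (Rx 1).
G-69, B-21, and N-55 present → Z-62 forms (Rx 2).
B-21 and Z-62 present → F-6 forms (Rx 5).

Yes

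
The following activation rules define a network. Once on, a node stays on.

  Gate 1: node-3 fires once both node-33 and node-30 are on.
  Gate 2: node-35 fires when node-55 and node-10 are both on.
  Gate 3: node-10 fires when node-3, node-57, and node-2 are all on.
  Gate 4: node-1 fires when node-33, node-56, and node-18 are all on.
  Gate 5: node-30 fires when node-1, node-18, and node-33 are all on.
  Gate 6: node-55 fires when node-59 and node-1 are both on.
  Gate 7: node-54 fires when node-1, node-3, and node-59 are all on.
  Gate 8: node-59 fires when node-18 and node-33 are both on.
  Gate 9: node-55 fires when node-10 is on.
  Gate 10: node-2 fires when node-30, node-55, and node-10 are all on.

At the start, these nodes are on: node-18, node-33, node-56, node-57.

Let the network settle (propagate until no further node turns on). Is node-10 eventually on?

No

node-10 would need node-3, node-57, and node-2 (Gate 3), but node-2 never turns on.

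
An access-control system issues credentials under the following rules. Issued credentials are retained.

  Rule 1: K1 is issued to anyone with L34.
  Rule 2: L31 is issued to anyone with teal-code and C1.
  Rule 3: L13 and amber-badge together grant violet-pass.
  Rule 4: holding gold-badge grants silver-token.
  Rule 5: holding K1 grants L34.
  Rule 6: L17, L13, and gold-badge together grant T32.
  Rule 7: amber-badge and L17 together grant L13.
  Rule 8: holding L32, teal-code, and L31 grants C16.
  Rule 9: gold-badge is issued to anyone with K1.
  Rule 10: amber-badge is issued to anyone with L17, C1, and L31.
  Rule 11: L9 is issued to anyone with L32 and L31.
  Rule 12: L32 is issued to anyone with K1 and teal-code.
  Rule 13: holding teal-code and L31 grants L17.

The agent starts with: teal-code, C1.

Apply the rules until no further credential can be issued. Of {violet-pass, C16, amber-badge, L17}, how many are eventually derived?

3

Holding teal-code and C1 grants L31 (Rule 2).
Holding teal-code and L31 grants L17 (Rule 13).
Holding L17, C1, and L31 grants amber-badge (Rule 10).
Holding amber-badge and L17 grants L13 (Rule 7).
Holding L13 and amber-badge grants violet-pass (Rule 3).
violet-pass: reached.
C16 would need L32, teal-code, and L31 (Rule 8), but L32 is never granted.
amber-badge: reached.
L17: reached.
Reached: violet-pass, amber-badge, and L17 — 3 of the 4.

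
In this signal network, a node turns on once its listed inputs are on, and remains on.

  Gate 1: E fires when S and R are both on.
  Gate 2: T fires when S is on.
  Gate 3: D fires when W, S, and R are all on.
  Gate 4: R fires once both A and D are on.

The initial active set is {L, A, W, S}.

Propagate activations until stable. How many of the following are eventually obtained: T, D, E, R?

1

S is on, so T fires (Gate 2).
T: reached.
D would need W, S, and R (Gate 3), but R never turns on.
E would need S and R (Gate 1), but R never turns on.
R would need A and D (Gate 4), but D never turns on.
Reached: T — 1 of the 4.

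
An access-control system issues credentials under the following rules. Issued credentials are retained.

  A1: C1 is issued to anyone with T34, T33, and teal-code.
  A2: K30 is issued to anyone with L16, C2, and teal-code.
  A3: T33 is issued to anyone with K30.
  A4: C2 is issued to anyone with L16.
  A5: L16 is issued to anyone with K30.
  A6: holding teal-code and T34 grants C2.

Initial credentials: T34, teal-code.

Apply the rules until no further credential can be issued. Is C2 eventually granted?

Yes

Holding teal-code and T34 grants C2 (A6).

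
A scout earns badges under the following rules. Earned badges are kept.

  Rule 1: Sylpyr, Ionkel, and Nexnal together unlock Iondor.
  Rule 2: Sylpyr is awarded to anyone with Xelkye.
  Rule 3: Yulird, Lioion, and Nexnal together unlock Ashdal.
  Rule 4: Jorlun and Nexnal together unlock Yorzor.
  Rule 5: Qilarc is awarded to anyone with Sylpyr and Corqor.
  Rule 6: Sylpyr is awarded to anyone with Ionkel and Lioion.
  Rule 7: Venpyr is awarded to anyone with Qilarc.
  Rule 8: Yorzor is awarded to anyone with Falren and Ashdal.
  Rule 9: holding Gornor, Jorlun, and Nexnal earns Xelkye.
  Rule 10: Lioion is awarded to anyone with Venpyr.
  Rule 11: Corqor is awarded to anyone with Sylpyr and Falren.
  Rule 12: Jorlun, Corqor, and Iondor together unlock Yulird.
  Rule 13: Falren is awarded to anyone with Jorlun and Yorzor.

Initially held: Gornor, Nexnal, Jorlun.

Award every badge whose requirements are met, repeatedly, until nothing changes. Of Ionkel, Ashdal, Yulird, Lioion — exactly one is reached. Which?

With Gornor, Jorlun, and Nexnal, Xelkye is earned (Rule 9).
With Jorlun and Nexnal, Yorzor is earned (Rule 4).
With Xelkye, Sylpyr is earned (Rule 2).
With Jorlun and Yorzor, Falren is earned (Rule 13).
With Sylpyr and Falren, Corqor is earned (Rule 11).
With Sylpyr and Corqor, Qilarc is earned (Rule 5).
With Qilarc, Venpyr is earned (Rule 7).
With Venpyr, Lioion is earned (Rule 10).
Yulird would need Jorlun, Corqor, and Iondor (Rule 12), but Iondor is never earned. Ashdal would need Yulird, Lioion, and Nexnal (Rule 3), but Yulird is never earned. No rule produces Ionkel, and it is not given.

Lioion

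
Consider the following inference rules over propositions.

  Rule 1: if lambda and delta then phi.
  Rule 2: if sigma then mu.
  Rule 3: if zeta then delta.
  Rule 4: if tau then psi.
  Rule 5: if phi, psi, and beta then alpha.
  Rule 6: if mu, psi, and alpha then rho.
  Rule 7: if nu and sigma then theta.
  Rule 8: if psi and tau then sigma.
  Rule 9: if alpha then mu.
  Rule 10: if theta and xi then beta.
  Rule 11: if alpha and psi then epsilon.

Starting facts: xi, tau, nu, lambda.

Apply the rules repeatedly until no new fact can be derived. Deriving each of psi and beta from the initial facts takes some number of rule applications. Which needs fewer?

psi

psi: From tau, Rule 4 gives psi. [1 rule application]
beta: tau holds, so psi follows (Rule 4). psi and tau hold, so sigma follows (Rule 8). nu and sigma hold, so theta follows (Rule 7). From theta and xi, Rule 10 gives beta. [4 rule applications]
psi needs fewer.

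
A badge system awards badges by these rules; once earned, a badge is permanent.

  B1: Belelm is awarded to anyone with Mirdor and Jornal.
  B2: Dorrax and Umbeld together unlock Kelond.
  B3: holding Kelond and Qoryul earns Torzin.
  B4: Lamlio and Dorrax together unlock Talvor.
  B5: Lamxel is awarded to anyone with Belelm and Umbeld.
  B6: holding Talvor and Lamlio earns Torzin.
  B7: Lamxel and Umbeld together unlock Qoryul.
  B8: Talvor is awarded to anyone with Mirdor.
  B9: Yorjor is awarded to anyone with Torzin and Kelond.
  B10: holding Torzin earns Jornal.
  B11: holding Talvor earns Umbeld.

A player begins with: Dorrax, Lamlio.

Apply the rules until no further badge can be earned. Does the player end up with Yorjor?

Yes

With Lamlio and Dorrax, Talvor is earned (B4).
With Talvor, Umbeld is earned (B11).
With Talvor and Lamlio, Torzin is earned (B6).
With Dorrax and Umbeld, Kelond is earned (B2).
With Torzin and Kelond, Yorjor is earned (B9).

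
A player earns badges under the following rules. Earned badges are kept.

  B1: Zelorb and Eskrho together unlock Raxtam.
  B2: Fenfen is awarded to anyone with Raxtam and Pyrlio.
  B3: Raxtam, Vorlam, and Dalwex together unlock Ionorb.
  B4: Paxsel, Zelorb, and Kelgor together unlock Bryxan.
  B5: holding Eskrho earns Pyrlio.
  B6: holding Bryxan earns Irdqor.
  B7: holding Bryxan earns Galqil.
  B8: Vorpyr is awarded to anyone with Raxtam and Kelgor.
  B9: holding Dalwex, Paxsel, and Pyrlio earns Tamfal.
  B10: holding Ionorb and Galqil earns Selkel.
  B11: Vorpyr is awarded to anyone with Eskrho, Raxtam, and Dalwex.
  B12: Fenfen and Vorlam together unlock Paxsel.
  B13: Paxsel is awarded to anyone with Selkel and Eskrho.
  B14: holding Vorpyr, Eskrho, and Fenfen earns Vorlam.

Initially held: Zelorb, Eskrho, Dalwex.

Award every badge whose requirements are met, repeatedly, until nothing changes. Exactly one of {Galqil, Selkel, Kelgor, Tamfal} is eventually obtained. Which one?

With Zelorb and Eskrho, Raxtam is earned (B1).
With Eskrho, Pyrlio is earned (B5).
With Eskrho, Raxtam, and Dalwex, Vorpyr is earned (B11).
With Raxtam and Pyrlio, Fenfen is earned (B2).
With Vorpyr, Eskrho, and Fenfen, Vorlam is earned (B14).
With Fenfen and Vorlam, Paxsel is earned (B12).
With Dalwex, Paxsel, and Pyrlio, Tamfal is earned (B9).
No rule produces Kelgor, and it is not given. Galqil would need Bryxan (B7), but Bryxan is never earned. Selkel would need Ionorb and Galqil (B10), but Galqil is never earned.

Tamfal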